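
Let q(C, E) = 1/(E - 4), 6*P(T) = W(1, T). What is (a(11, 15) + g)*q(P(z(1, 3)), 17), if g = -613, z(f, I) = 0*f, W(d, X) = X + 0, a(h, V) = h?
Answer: -602/13 ≈ -46.308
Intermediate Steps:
W(d, X) = X
z(f, I) = 0
P(T) = T/6
q(C, E) = 1/(-4 + E)
(a(11, 15) + g)*q(P(z(1, 3)), 17) = (11 - 613)/(-4 + 17) = -602/13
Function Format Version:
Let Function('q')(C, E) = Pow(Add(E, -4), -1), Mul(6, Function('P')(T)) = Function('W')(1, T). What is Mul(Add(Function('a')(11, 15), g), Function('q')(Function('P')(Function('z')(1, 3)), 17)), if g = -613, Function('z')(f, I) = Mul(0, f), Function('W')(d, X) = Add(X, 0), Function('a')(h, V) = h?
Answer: Rational(-602, 13) ≈ -46.308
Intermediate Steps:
Function('W')(d, X) = X
Function('z')(f, I) = 0
Function('P')(T) = Mul(Rational(1, 6), T)
Function('q')(C, E) = Pow(Add(-4, E), -1)
Mul(Add(Function('a')(11, 15), g), Function('q')(Function('P')(Function('z')(1, 3)), 17)) = Mul(Add(11, -613), Pow(Add(-4, 17), -1)) = Mul(-602, Pow(13, -1)) = Mul(-602, Rational(1, 13)) = Rational(-602, 13)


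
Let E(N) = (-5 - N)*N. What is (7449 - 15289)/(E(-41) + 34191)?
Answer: -1568/6543 ≈ -0.23965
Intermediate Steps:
E(N) = N*(-5 - N)
(7449 - 15289)/(E(-41) + 34191) = (7449 - 15289)/(-1*(-41)*(5 - 41) + 34191) = -7840/(-1*(-41)*(-36) + 34191) = -7840/(-1476 + 34191) = -7840/32715 = -7840*1/32715 = -1568/6543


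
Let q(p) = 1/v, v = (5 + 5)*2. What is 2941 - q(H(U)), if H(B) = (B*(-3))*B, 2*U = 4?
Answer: 58819/20 ≈ 2940.9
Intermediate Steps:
U = 2 (U = (½)*4 = 2)
H(B) = -3*B² (H(B) = (-3*B)*B = -3*B²)
v = 20 (v = 10*2 = 20)
q(p) = 1/20
2941 - q(H(U)) = 2941 - 1*1/20 = 2941 - 1/20 = 58819/20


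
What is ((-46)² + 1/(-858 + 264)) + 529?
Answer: 1571129/594 ≈ 2645.0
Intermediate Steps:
((-46)² + 1/(-858 + 264)) + 529 = (2116 + 1/(-594)) + 529 = (2116 - 1/594) + 529 = 1256903/594 + 529 = 1571129/594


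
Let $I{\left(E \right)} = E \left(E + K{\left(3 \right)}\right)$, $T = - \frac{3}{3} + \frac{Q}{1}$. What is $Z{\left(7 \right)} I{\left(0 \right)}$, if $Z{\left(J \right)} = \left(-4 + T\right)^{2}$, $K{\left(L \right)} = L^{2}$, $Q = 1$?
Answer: $0$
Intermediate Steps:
$T = 0$ ($T = - \frac{3}{3} + 1 \cdot 1^{-1} = \left(-3\right) \frac{1}{3} + 1 \cdot 1 = -1 + 1 = 0$)
$Z{\left(J \right)} = 16$ ($Z{\left(J \right)} = \left(-4 + 0\right)^{2} = \left(-4\right)^{2} = 16$)
$I{\left(E \right)} = E \left(9 + E\right)$ ($I{\left(E \right)} = E \left(E + 3^{2}\right) = E \left(E + 9\right) = E \left(9 + E\right)$)
$Z{\left(7 \right)} I{\left(0 \right)} = 16 \cdot 0 \left(9 + 0\right) = 16 \cdot 0 \cdot 9 = 16 \cdot 0 = 0$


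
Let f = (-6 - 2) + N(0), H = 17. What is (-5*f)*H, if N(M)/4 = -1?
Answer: 1020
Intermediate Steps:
N(M) = -4 (N(M) = 4*(-1) = -4)
f = -12 (f = (-6 - 2) - 4 = -8 - 4 = -12)
(-5*f)*H = -5*(-12)*17 = 60*17 = 1020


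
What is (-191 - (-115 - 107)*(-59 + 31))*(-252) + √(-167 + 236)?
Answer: 1614564 + √69 ≈ 1.6146e+6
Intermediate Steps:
(-191 - (-115 - 107)*(-59 + 31))*(-252) + √(-167 + 236) = (-191 - (-222)*(-28))*(-252) + √69 = (-191 - 1*6216)*(-252) + √69 = (-191 - 6216)*(-252) + √69 = -6407*(-252) + √69 = 1614564 + √69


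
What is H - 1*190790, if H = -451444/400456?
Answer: -2728694703/14302 ≈ -1.9079e+5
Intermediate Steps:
H = -16123/14302 (H = -451444*1/400456 = -16123/14302 ≈ -1.1273)
H - 1*190790 = -16123/14302 - 1*190790 = -16123/14302 - 190790 = -2728694703/14302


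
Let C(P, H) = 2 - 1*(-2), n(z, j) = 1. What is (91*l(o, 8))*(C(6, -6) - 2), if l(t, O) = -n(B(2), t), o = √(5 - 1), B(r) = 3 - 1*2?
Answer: -182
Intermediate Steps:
B(r) = 1 (B(r) = 3 - 2 = 1)
C(P, H) = 4 (C(P, H) = 2 + 2 = 4)
o = 2 (o = √4 = 2)
l(t, O) = -1 (l(t, O) = -1*1 = -1)
(91*l(o, 8))*(C(6, -6) - 2) = (91*(-1))*(4 - 2) = -91*2 = -182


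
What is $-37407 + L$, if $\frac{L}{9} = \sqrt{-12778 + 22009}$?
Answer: $-37407 + 9 \sqrt{9231} \approx -36542.0$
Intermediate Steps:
$L = 9 \sqrt{9231}$ ($L = 9 \sqrt{-12778 + 22009} = 9 \sqrt{9231} \approx 864.7$)
$-37407 + L = -37407 + 9 \sqrt{9231}$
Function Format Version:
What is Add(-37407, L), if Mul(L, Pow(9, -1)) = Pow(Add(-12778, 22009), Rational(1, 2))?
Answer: Add(-37407, Mul(9, Pow(9231, Rational(1, 2)))) ≈ -36542.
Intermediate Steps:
L = Mul(9, Pow(9231, Rational(1, 2))) (L = Mul(9, Pow(Add(-12778, 22009), Rational(1, 2))) = Mul(9, Pow(9231, Rational(1, 2))) ≈ 864.70)
Add(-37407, L) = Add(-37407, Mul(9, Pow(9231, Rational(1, 2))))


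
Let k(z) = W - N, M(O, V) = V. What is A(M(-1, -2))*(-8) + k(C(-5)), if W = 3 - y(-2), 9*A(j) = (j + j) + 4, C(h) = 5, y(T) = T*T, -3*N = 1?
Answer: -⅔ ≈ -0.66667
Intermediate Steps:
N = -⅓ (N = -⅓*1 = -⅓ ≈ -0.33333)
y(T) = T²
A(j) = 4/9 + 2*j/9 (A(j) = ((j + j) + 4)/9 = (2*j + 4)/9 = (4 + 2*j)/9 = 4/9 + 2*j/9)
W = -1 (W = 3 - 1*(-2)² = 3 - 1*4 = 3 - 4 = -1)
k(z) = -⅔ (k(z) = -1 - 1*(-⅓) = -1 + ⅓ = -⅔)
A(M(-1, -2))*(-8) + k(C(-5)) = (4/9 + (2/9)*(-2))*(-8) - ⅔ = (4/9 - 4/9)*(-8) - ⅔ = 0*(-8) - ⅔ = 0 - ⅔ = -⅔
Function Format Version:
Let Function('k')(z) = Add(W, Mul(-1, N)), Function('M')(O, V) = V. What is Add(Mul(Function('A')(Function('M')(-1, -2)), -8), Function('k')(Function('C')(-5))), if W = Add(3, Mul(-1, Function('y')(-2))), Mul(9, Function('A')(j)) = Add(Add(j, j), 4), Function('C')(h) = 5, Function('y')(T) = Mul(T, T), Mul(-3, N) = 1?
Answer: Rational(-2, 3) ≈ -0.66667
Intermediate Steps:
N = Rational(-1, 3) (N = Mul(Rational(-1, 3), 1) = Rational(-1, 3) ≈ -0.33333)
Function('y')(T) = Pow(T, 2)
Function('A')(j) = Add(Rational(4, 9), Mul(Rational(2, 9), j)) (Function('A')(j) = Mul(Rational(1, 9), Add(Add(j, j), 4)) = Mul(Rational(1, 9), Add(Mul(2, j), 4)) = Mul(Rational(1, 9), Add(4, Mul(2, j))) = Add(Rational(4, 9), Mul(Rational(2, 9), j)))
W = -1 (W = Add(3, Mul(-1, Pow(-2, 2))) = Add(3, Mul(-1, 4)) = Add(3, -4) = -1)
Function('k')(z) = Rational(-2, 3) (Function('k')(z) = Add(-1, Mul(-1, Rational(-1, 3))) = Add(-1, Rational(1, 3)) = Rational(-2, 3))
Add(Mul(Function('A')(Function('M')(-1, -2)), -8), Function('k')(Function('C')(-5))) = Add(Mul(Add(Rational(4, 9), Mul(Rational(2, 9), -2)), -8), Rational(-2, 3)) = Add(Mul(Add(Rational(4, 9), Rational(-4, 9)), -8), Rational(-2, 3)) = Add(Mul(0, -8), Rational(-2, 3)) = Add(0, Rational(-2, 3)) = Rational(-2, 3)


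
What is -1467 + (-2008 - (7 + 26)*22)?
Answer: -4201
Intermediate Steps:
-1467 + (-2008 - (7 + 26)*22) = -1467 + (-2008 - 33*22) = -1467 + (-2008 - 1*726) = -1467 + (-2008 - 726) = -1467 - 2734 = -4201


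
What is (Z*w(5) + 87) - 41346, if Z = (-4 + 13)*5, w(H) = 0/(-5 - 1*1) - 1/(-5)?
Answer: -41250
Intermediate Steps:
w(H) = 1/5 (w(H) = 0/(-5 - 1) - 1*(-1/5) = 0/(-6) + 1/5 = 0*(-1/6) + 1/5 = 0 + 1/5 = 1/5)
Z = 45 (Z = 9*5 = 45)
(Z*w(5) + 87) - 41346 = (45*(1/5) + 87) - 41346 = (9 + 87) - 41346 = 96 - 41346 = -41250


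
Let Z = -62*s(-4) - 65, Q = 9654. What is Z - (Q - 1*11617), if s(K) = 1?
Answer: 1836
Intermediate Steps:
Z = -127 (Z = -62*1 - 65 = -62 - 65 = -127)
Z - (Q - 1*11617) = -127 - (9654 - 1*11617) = -127 - (9654 - 11617) = -127 - 1*(-1963) = -127 + 1963 = 1836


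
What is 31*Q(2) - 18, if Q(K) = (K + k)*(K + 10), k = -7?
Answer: -1878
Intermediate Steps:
Q(K) = (-7 + K)*(10 + K) (Q(K) = (K - 7)*(K + 10) = (-7 + K)*(10 + K))
31*Q(2) - 18 = 31*(-70 + 2² + 3*2) - 18 = 31*(-70 + 4 + 6) - 18 = 31*(-60) - 18 = -1860 - 18 = -1878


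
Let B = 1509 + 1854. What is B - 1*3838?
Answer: -475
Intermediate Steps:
B = 3363
B - 1*3838 = 3363 - 1*3838 = 3363 - 3838 = -475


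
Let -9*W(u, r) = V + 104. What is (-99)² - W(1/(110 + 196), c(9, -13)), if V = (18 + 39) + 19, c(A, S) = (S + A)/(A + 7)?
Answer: 9821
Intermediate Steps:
c(A, S) = (A + S)/(7 + A)
V = 76 (V = 57 + 19 = 76)
W(u, r) = -20 (W(u, r) = -(76 + 104)/9 = -⅑*180 = -20)
(-99)² - W(1/(110 + 196), c(9, -13)) = (-99)² - 1*(-20) = 9801 + 20 = 9821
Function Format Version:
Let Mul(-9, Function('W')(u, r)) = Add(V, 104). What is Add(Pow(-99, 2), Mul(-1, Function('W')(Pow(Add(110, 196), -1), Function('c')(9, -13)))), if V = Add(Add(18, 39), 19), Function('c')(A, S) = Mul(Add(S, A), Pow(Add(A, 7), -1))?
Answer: 9821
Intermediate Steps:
Function('c')(A, S) = Mul(Pow(Add(7, A), -1), Add(A, S)) (Function('c')(A, S) = Mul(Add(A, S), Pow(Add(7, A), -1)) = Mul(Pow(Add(7, A), -1), Add(A, S)))
V = 76 (V = Add(57, 19) = 76)
Function('W')(u, r) = -20 (Function('W')(u, r) = Mul(Rational(-1, 9), Add(76, 104)) = Mul(Rational(-1, 9), 180) = -20)
Add(Pow(-99, 2), Mul(-1, Function('W')(Pow(Add(110, 196), -1), Function('c')(9, -13)))) = Add(Pow(-99, 2), Mul(-1, -20)) = Add(9801, 20) = 9821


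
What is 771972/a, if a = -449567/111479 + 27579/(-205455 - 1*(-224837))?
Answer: -1667989075808616/5639028253 ≈ -2.9579e+5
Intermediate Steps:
a = -5639028253/2160685978 (a = -449567*1/111479 + 27579/(-205455 + 224837) = -449567/111479 + 27579/19382 = -5639028253/2160685978 ≈ -2.6098)
771972/a = 771972/(-5639028253/2160685978) = 771972*(-2160685978/5639028253) = -1667989075808616/5639028253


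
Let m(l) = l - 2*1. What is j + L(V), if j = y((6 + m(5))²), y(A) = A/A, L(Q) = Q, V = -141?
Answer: -140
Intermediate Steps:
m(l) = -2 + l (m(l) = l - 2 = -2 + l)
y(A) = 1
j = 1
j + L(V) = 1 - 141 = -140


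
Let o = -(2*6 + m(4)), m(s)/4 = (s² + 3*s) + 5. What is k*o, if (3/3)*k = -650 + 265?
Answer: 55440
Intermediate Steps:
m(s) = 20 + 4*s² + 12*s (m(s) = 4*((s² + 3*s) + 5) = 4*(5 + s² + 3*s) = 20 + 4*s² + 12*s)
o = -144 (o = -(2*6 + (20 + 4*4² + 12*4)) = -(12 + (20 + 4*16 + 48)) = -(12 + (20 + 64 + 48)) = -(12 + 132) = -1*144 = -144)
k = -385 (k = -650 + 265 = -385)
k*o = -385*(-144) = 55440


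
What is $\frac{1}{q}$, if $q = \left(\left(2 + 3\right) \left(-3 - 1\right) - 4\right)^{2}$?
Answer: $\frac{1}{576} \approx 0.0017361$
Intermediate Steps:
$q = 576$ ($q = \left(5 \left(-4\right) - 4\right)^{2} = \left(-20 - 4\right)^{2} = \left(-24\right)^{2} = 576$)
$\frac{1}{q} = \frac{1}{576}$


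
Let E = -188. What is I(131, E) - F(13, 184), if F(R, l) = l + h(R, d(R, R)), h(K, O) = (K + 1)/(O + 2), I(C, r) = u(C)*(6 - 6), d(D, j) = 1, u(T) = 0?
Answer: -566/3 ≈ -188.67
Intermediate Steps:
I(C, r) = 0 (I(C, r) = 0*(6 - 6) = 0*0 = 0)
h(K, O) = (1 + K)/(2 + O)
F(R, l) = ⅓ + l + R/3 (F(R, l) = l + (1 + R)/(2 + 1) = l + (1 + R)/3 = l + (⅓ + R/3) = ⅓ + l + R/3)
I(131, E) - F(13, 184) = 0 - (⅓ + 184 + (⅓)*13) = 0 - (⅓ + 184 + 13/3) = 0 - 1*566/3 = 0 - 566/3 = -566/3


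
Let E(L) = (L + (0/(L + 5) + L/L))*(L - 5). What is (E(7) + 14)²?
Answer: 900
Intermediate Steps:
E(L) = (1 + L)*(-5 + L) (E(L) = (L + (0/(5 + L) + 1))*(-5 + L) = (L + (0 + 1))*(-5 + L) = (L + 1)*(-5 + L) = (1 + L)*(-5 + L))
(E(7) + 14)² = ((-5 + 7² - 4*7) + 14)² = ((-5 + 49 - 28) + 14)² = (16 + 14)² = 30² = 900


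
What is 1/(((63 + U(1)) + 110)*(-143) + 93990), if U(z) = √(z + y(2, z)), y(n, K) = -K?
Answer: 1/69251 ≈ 1.4440e-5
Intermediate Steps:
U(z) = 0 (U(z) = √(z - z) = √0 = 0)
1/(((63 + U(1)) + 110)*(-143) + 93990) = 1/(((63 + 0) + 110)*(-143) + 93990) = 1/((63 + 110)*(-143) + 93990) = 1/(173*(-143) + 93990) = 1/(-24739 + 93990) = 1/69251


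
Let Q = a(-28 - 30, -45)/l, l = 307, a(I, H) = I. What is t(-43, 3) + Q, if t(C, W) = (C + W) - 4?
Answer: -13566/307 ≈ -44.189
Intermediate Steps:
t(C, W) = -4 + C + W
Q = -58/307 (Q = (-28 - 30)/307 = -58*1/307 = -58/307 ≈ -0.18893)
t(-43, 3) + Q = (-4 - 43 + 3) - 58/307 = -44 - 58/307 = -13566/307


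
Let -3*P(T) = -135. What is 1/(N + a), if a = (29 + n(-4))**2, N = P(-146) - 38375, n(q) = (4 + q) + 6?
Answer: -1/37105 ≈ -2.6951e-5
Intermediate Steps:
P(T) = 45 (P(T) = -1/3*(-135) = 45)
n(q) = 10 + q
N = -38330 (N = 45 - 38375 = -38330)
a = 1225 (a = (29 + (10 - 4))**2 = (29 + 6)**2 = 35**2 = 1225)
1/(N + a) = 1/(-38330 + 1225) = 1/(-37105) = -1/37105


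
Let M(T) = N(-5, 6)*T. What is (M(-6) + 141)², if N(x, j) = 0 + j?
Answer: 11025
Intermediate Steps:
N(x, j) = j
M(T) = 6*T
(M(-6) + 141)² = (6*(-6) + 141)² = (-36 + 141)² = 105² = 11025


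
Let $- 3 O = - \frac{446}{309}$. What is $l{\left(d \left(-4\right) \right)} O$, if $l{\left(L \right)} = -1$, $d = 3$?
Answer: $- \frac{446}{927} \approx -0.48112$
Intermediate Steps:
$O = \frac{446}{927}$ ($O = - \frac{\left(-446\right) \frac{1}{309}}{3} = \left(- \frac{1}{3}\right) \left(- \frac{446}{309}\right) = \frac{446}{927} \approx 0.48112$)
$l{\left(d \left(-4\right) \right)} O = \left(-1\right) \frac{446}{927} = - \frac{446}{927}$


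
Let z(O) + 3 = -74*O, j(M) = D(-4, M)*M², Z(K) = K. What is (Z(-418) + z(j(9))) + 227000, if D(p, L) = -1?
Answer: 232573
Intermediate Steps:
j(M) = -M²
z(O) = -3 - 74*O
(Z(-418) + z(j(9))) + 227000 = (-418 + (-3 - (-74)*9²)) + 227000 = (-418 + (-3 - (-74)*81)) + 227000 = (-418 + (-3 - 74*(-81))) + 227000 = (-418 + (-3 + 5994)) + 227000 = (-418 + 5991) + 227000 = 5573 + 227000 = 232573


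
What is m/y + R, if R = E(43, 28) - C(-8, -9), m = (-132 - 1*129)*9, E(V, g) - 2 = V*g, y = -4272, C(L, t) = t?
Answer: 1730943/1424 ≈ 1215.6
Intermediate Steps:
E(V, g) = 2 + V*g
m = -2349 (m = (-132 - 129)*9 = -261*9 = -2349)
R = 1215 (R = (2 + 43*28) - 1*(-9) = (2 + 1204) + 9 = 1206 + 9 = 1215)
m/y + R = -2349/(-4272) + 1215 = -2349*(-1/4272) + 1215 = 783/1424 + 1215 = 1730943/1424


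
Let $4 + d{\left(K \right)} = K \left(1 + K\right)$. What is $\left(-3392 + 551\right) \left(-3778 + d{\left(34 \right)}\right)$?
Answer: $7363872$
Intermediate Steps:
$d{\left(K \right)} = -4 + K \left(1 + K\right)$
$\left(-3392 + 551\right) \left(-3778 + d{\left(34 \right)}\right) = \left(-3392 + 551\right) \left(-3778 + \left(-4 + 34 + 34^{2}\right)\right) = - 2841 \left(-3778 + \left(-4 + 34 + 1156\right)\right) = - 2841 \left(-3778 + 1186\right) = \left(-2841\right) \left(-2592\right) = 7363872$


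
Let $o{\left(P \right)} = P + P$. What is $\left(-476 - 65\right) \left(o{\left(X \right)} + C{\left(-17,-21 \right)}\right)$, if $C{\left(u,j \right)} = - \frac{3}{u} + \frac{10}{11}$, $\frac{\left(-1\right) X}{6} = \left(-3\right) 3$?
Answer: $- \frac{11035859}{187} \approx -59015.0$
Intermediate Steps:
$X = 54$ ($X = - 6 \left(\left(-3\right) 3\right) = \left(-6\right) \left(-9\right) = 54$)
$o{\left(P \right)} = 2 P$
$C{\left(u,j \right)} = \frac{10}{11} - \frac{3}{u}$ ($C{\left(u,j \right)} = - \frac{3}{u} + 10 \cdot \frac{1}{11} = - \frac{3}{u} + \frac{10}{11} = \frac{10}{11} - \frac{3}{u}$)
$\left(-476 - 65\right) \left(o{\left(X \right)} + C{\left(-17,-21 \right)}\right) = \left(-476 - 65\right) \left(2 \cdot 54 + \left(\frac{10}{11} - \frac{3}{-17}\right)\right) = - 541 \left(108 + \left(\frac{10}{11} - - \frac{3}{17}\right)\right) = - 541 \left(108 + \left(\frac{10}{11} + \frac{3}{17}\right)\right) = - 541 \left(108 + \frac{203}{187}\right) = \left(-541\right) \frac{20399}{187} = - \frac{11035859}{187}$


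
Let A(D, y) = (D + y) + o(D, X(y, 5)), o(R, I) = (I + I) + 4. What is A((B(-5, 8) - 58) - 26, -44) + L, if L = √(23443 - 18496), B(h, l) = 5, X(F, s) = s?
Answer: -109 + √4947 ≈ -38.665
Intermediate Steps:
o(R, I) = 4 + 2*I (o(R, I) = 2*I + 4 = 4 + 2*I)
L = √4947 ≈ 70.335
A(D, y) = 14 + D + y (A(D, y) = (D + y) + (4 + 2*5) = (D + y) + (4 + 10) = (D + y) + 14 = 14 + D + y)
A((B(-5, 8) - 58) - 26, -44) + L = (14 + ((5 - 58) - 26) - 44) + √4947 = (14 + (-53 - 26) - 44) + √4947 = (14 - 79 - 44) + √4947 = -109 + √4947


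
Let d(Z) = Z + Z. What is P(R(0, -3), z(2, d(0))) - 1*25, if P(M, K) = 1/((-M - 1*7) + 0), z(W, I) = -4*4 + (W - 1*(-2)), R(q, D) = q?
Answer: -176/7 ≈ -25.143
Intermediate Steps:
d(Z) = 2*Z
z(W, I) = -14 + W (z(W, I) = -16 + (W + 2) = -16 + (2 + W) = -14 + W)
P(M, K) = 1/(-7 - M) (P(M, K) = 1/((-M - 7) + 0) = 1/((-7 - M) + 0) = 1/(-7 - M))
P(R(0, -3), z(2, d(0))) - 1*25 = -1/(7 + 0) - 1*25 = -1/7 - 25 = -1*⅐ - 25 = -⅐ - 25 = -176/7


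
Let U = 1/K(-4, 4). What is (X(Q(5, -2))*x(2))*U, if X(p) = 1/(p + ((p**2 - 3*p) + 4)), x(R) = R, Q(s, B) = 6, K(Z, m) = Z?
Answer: -1/56 ≈ -0.017857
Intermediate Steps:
X(p) = 1/(4 + p**2 - 2*p) (X(p) = 1/(p + (4 + p**2 - 3*p)) = 1/(4 + p**2 - 2*p))
U = -1/4 (U = 1/(-4) = -1/4 ≈ -0.25000)
(X(Q(5, -2))*x(2))*U = (2/(4 + 6**2 - 2*6))*(-1/4) = (2/(4 + 36 - 12))*(-1/4) = (2/28)*(-1/4) = ((1/28)*2)*(-1/4) = (1/14)*(-1/4) = -1/56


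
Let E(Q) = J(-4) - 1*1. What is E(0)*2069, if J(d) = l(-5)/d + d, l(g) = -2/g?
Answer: -105519/10 ≈ -10552.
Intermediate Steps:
J(d) = d + 2/(5*d) (J(d) = (-2/(-5))/d + d = (-2*(-⅕))/d + d = 2/(5*d) + d = d + 2/(5*d))
E(Q) = -51/10 (E(Q) = (-4 + (⅖)/(-4)) - 1*1 = (-4 + (⅖)*(-¼)) - 1 = (-4 - ⅒) - 1 = -41/10 - 1 = -51/10)
E(0)*2069 = -51/10*2069 = -105519/10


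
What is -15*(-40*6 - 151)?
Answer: 5865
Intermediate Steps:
-15*(-40*6 - 151) = -15*(-240 - 151) = -15*(-391) = 5865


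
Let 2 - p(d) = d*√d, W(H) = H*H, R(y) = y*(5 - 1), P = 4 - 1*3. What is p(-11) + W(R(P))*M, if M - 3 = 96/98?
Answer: 3218/49 + 11*I*√11 ≈ 65.673 + 36.483*I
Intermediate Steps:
M = 195/49 (M = 3 + 96/98 = 3 + 96*(1/98) = 3 + 48/49 = 195/49 ≈ 3.9796)
P = 1 (P = 4 - 3 = 1)
R(y) = 4*y (R(y) = y*4 = 4*y)
W(H) = H²
p(d) = 2 - d^(3/2) (p(d) = 2 - d*√d = 2 - d^(3/2))
p(-11) + W(R(P))*M = (2 - (-11)^(3/2)) + (4*1)²*(195/49) = (2 - (-11)*I*√11) + 4²*(195/49) = (2 + 11*I*√11) + 16*(195/49) = (2 + 11*I*√11) + 3120/49 = 3218/49 + 11*I*√11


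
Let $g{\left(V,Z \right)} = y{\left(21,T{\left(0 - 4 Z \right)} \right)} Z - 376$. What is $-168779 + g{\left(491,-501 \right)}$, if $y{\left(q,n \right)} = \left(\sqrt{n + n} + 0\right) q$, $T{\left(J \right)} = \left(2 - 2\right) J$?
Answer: $-169155$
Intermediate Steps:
$T{\left(J \right)} = 0$ ($T{\left(J \right)} = 0 J = 0$)
$y{\left(q,n \right)} = q \sqrt{2} \sqrt{n}$ ($y{\left(q,n \right)} = \left(\sqrt{2 n} + 0\right) q = \left(\sqrt{2} \sqrt{n} + 0\right) q = \sqrt{2} \sqrt{n} q = q \sqrt{2} \sqrt{n}$)
$g{\left(V,Z \right)} = -376$ ($g{\left(V,Z \right)} = 21 \sqrt{2} \sqrt{0} Z - 376 = 21 \sqrt{2} \cdot 0 Z - 376 = 0 Z - 376 = 0 - 376 = -376$)
$-168779 + g{\left(491,-501 \right)} = -168779 - 376 = -169155$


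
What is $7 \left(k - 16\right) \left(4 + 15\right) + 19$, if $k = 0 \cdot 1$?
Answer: $-2109$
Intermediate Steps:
$k = 0$
$7 \left(k - 16\right) \left(4 + 15\right) + 19 = 7 \left(0 - 16\right) \left(4 + 15\right) + 19 = 7 \left(\left(-16\right) 19\right) + 19 = 7 \left(-304\right) + 19 = -2128 + 19 = -2109$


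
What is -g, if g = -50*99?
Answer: 4950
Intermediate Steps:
g = -4950
-g = -1*(-4950) = 4950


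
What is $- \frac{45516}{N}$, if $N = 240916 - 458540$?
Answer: $\frac{11379}{54406} \approx 0.20915$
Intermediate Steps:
$N = -217624$
$- \frac{45516}{N} = - \frac{45516}{-217624} = \left(-45516\right) \left(- \frac{1}{217624}\right) = \frac{11379}{54406}$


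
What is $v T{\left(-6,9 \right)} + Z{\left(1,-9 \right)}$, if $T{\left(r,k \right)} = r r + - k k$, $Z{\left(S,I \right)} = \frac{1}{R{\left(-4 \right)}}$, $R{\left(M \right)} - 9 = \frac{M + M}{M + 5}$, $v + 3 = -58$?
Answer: $2746$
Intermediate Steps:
$v = -61$ ($v = -3 - 58 = -61$)
$R{\left(M \right)} = 9 + \frac{2 M}{5 + M}$ ($R{\left(M \right)} = 9 + \frac{M + M}{M + 5} = 9 + \frac{2 M}{5 + M}$)
$Z{\left(S,I \right)} = 1$ ($Z{\left(S,I \right)} = \frac{1}{\frac{1}{5 - 4} \left(45 + 11 \left(-4\right)\right)} = \frac{1}{1^{-1} \left(45 - 44\right)} = \frac{1}{1 \cdot 1} = 1^{-1} = 1$)
$T{\left(r,k \right)} = r^{2} - k^{2}$
$v T{\left(-6,9 \right)} + Z{\left(1,-9 \right)} = - 61 \left(\left(-6\right)^{2} - 9^{2}\right) + 1 = - 61 \left(36 - 81\right) + 1 = \left(-61\right) \left(-45\right) + 1 = 2745 + 1 = 2746$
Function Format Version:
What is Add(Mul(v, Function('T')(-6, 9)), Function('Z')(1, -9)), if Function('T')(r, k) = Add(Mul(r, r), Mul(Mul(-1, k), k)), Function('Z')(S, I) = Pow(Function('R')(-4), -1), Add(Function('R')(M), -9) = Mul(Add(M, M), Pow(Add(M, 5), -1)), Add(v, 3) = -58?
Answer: 2746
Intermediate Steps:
v = -61 (v = Add(-3, -58) = -61)
Function('R')(M) = Add(9, Mul(2, M, Pow(Add(5, M), -1))) (Function('R')(M) = Add(9, Mul(Add(M, M), Pow(Add(M, 5), -1))) = Add(9, Mul(Mul(2, M), Pow(Add(5, M), -1))) = Add(9, Mul(2, M, Pow(Add(5, M), -1))))
Function('Z')(S, I) = 1 (Function('Z')(S, I) = Pow(Mul(Pow(Add(5, -4), -1), Add(45, Mul(11, -4))), -1) = Pow(Mul(Pow(1, -1), Add(45, -44)), -1) = Pow(Mul(1, 1), -1) = Pow(1, -1) = 1)
Function('T')(r, k) = Add(Pow(r, 2), Mul(-1, Pow(k, 2)))
Add(Mul(v, Function('T')(-6, 9)), Function('Z')(1, -9)) = Add(Mul(-61, Add(Pow(-6, 2), Mul(-1, Pow(9, 2)))), 1) = Add(Mul(-61, Add(36, Mul(-1, 81))), 1) = Add(Mul(-61, Add(36, -81)), 1) = Add(Mul(-61, -45), 1) = Add(2745, 1) = 2746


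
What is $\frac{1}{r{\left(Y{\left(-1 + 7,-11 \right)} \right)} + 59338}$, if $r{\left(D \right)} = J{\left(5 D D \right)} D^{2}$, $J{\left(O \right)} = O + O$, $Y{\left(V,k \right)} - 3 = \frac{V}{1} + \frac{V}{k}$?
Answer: $\frac{14641}{1616819668} \approx 9.0554 \cdot 10^{-6}$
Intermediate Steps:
$Y{\left(V,k \right)} = 3 + V + \frac{V}{k}$ ($Y{\left(V,k \right)} = 3 + \left(\frac{V}{1} + \frac{V}{k}\right) = 3 + \left(V 1 + \frac{V}{k}\right) = 3 + \left(V + \frac{V}{k}\right) = 3 + V + \frac{V}{k}$)
$J{\left(O \right)} = 2 O$
$r{\left(D \right)} = 10 D^{4}$ ($r{\left(D \right)} = 2 \cdot 5 D D D^{2} = 2 \cdot 5 D^{2} D^{2} = 10 D^{2} D^{2} = 10 D^{4}$)
$\frac{1}{r{\left(Y{\left(-1 + 7,-11 \right)} \right)} + 59338} = \frac{1}{10 \left(3 + \left(-1 + 7\right) + \frac{-1 + 7}{-11}\right)^{4} + 59338} = \frac{1}{10 \left(3 + 6 + 6 \left(- \frac{1}{11}\right)\right)^{4} + 59338} = \frac{1}{10 \left(3 + 6 - \frac{6}{11}\right)^{4} + 59338} = \frac{1}{10 \left(\frac{93}{11}\right)^{4} + 59338} = \frac{1}{10 \cdot \frac{74805201}{14641} + 59338} = \frac{1}{\frac{748052010}{14641} + 59338} = \frac{1}{\frac{1616819668}{14641}} = \frac{14641}{1616819668}$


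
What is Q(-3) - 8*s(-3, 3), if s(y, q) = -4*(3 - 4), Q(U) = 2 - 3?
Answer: -33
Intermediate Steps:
Q(U) = -1
s(y, q) = 4 (s(y, q) = -4*(-1) = 4)
Q(-3) - 8*s(-3, 3) = -1 - 8*4 = -1 - 32 = -33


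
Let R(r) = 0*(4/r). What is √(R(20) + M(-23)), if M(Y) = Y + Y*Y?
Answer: √506 ≈ 22.494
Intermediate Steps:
R(r) = 0
M(Y) = Y + Y²
√(R(20) + M(-23)) = √(0 - 23*(1 - 23)) = √(0 - 23*(-22)) = √(0 + 506) = √506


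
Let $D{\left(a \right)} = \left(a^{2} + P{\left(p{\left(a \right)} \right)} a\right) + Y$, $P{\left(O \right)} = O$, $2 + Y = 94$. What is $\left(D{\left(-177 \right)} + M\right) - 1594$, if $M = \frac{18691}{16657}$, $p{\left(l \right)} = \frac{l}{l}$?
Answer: $\frac{493898741}{16657} \approx 29651.0$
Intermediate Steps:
$p{\left(l \right)} = 1$
$Y = 92$ ($Y = -2 + 94 = 92$)
$M = \frac{18691}{16657}$ ($M = 18691 \cdot \frac{1}{16657} = \frac{18691}{16657} \approx 1.1221$)
$D{\left(a \right)} = 92 + a + a^{2}$ ($D{\left(a \right)} = \left(a^{2} + 1 a\right) + 92 = \left(a^{2} + a\right) + 92 = \left(a + a^{2}\right) + 92 = 92 + a + a^{2}$)
$\left(D{\left(-177 \right)} + M\right) - 1594 = \left(\left(92 - 177 + \left(-177\right)^{2}\right) + \frac{18691}{16657}\right) - 1594 = \left(\left(92 - 177 + 31329\right) + \frac{18691}{16657}\right) - 1594 = \left(31244 + \frac{18691}{16657}\right) - 1594 = \frac{520449999}{16657} - 1594 = \frac{493898741}{16657}$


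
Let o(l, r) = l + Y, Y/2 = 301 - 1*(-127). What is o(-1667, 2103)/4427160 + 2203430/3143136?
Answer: 67724917191/96633097040 ≈ 0.70085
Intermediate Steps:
Y = 856 (Y = 2*(301 - 1*(-127)) = 2*(301 + 127) = 2*428 = 856)
o(l, r) = 856 + l (o(l, r) = l + 856 = 856 + l)
o(-1667, 2103)/4427160 + 2203430/3143136 = (856 - 1667)/4427160 + 2203430/3143136 = -811*1/4427160 + 2203430*(1/3143136) = -811/4427160 + 1101715/1571568 = 67724917191/96633097040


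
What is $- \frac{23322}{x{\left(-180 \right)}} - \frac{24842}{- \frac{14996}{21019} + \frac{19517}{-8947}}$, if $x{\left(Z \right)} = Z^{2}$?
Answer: $\frac{5045025551459471}{587948797800} \approx 8580.7$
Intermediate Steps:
$- \frac{23322}{x{\left(-180 \right)}} - \frac{24842}{- \frac{14996}{21019} + \frac{19517}{-8947}} = - \frac{23322}{\left(-180\right)^{2}} - \frac{24842}{- \frac{14996}{21019} + \frac{19517}{-8947}} = - \frac{23322}{32400} - \frac{24842}{\left(-14996\right) \frac{1}{21019} + 19517 \left(- \frac{1}{8947}\right)} = \left(-23322\right) \frac{1}{32400} - \frac{24842}{- \frac{14996}{21019} - \frac{19517}{8947}} = - \frac{3887}{5400} - \frac{24842}{- \frac{544397035}{188056993}} = - \frac{3887}{5400} - - \frac{4671711820106}{544397035} = - \frac{3887}{5400} + \frac{4671711820106}{544397035} = \frac{5045025551459471}{587948797800}$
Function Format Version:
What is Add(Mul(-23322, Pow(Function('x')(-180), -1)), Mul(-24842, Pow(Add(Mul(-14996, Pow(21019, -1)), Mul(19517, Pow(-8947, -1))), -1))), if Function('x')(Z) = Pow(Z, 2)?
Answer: Rational(5045025551459471, 587948797800) ≈ 8580.7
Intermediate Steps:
Add(Mul(-23322, Pow(Function('x')(-180), -1)), Mul(-24842, Pow(Add(Mul(-14996, Pow(21019, -1)), Mul(19517, Pow(-8947, -1))), -1))) = Add(Mul(-23322, Pow(Pow(-180, 2), -1)), Mul(-24842, Pow(Add(Mul(-14996, Pow(21019, -1)), Mul(19517, Pow(-8947, -1))), -1))) = Add(Mul(-23322, Pow(32400, -1)), Mul(-24842, Pow(Add(Mul(-14996, Rational(1, 21019)), Mul(19517, Rational(-1, 8947))), -1))) = Add(Mul(-23322, Rational(1, 32400)), Mul(-24842, Pow(Add(Rational(-14996, 21019), Rational(-19517, 8947)), -1))) = Add(Rational(-3887, 5400), Mul(-24842, Pow(Rational(-544397035, 188056993), -1))) = Add(Rational(-3887, 5400), Mul(-24842, Rational(-188056993, 544397035))) = Add(Rational(-3887, 5400), Rational(4671711820106, 544397035)) = Rational(5045025551459471, 587948797800)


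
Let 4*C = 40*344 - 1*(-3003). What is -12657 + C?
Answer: -33865/4 ≈ -8466.3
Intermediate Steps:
C = 16763/4 (C = (40*344 - 1*(-3003))/4 = (13760 + 3003)/4 = (¼)*16763 = 16763/4 ≈ 4190.8)
-12657 + C = -12657 + 16763/4 = -33865/4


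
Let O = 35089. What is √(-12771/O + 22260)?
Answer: √27406907999841/35089 ≈ 149.20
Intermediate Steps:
√(-12771/O + 22260) = √(-12771/35089 + 22260) = √(781068369/35089) = √27406907999841/35089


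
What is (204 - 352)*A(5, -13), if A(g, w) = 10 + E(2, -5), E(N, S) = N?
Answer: -1776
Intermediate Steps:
A(g, w) = 12 (A(g, w) = 10 + 2 = 12)
(204 - 352)*A(5, -13) = (204 - 352)*12 = -148*12 = -1776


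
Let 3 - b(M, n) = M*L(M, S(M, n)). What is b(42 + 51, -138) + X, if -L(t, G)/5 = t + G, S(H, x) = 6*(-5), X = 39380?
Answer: 68678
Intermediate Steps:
S(H, x) = -30
L(t, G) = -5*G - 5*t (L(t, G) = -5*(t + G) = -5*(G + t) = -5*G - 5*t)
b(M, n) = 3 - M*(150 - 5*M) (b(M, n) = 3 - M*(-5*(-30) - 5*M) = 3 - M*(150 - 5*M))
b(42 + 51, -138) + X = (3 + 5*(42 + 51)*(-30 + (42 + 51))) + 39380 = (3 + 5*93*(-30 + 93)) + 39380 = (3 + 5*93*63) + 39380 = (3 + 29295) + 39380 = 29298 + 39380 = 68678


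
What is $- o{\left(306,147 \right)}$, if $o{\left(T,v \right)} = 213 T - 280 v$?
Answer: $-24018$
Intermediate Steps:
$o{\left(T,v \right)} = - 280 v + 213 T$
$- o{\left(306,147 \right)} = - (\left(-280\right) 147 + 213 \cdot 306) = - (-41160 + 65178) = \left(-1\right) 24018 = -24018$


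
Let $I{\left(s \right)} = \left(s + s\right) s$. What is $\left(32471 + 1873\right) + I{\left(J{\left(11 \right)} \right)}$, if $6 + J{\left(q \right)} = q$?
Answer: $34394$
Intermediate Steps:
$J{\left(q \right)} = -6 + q$
$I{\left(s \right)} = 2 s^{2}$ ($I{\left(s \right)} = 2 s s = 2 s^{2}$)
$\left(32471 + 1873\right) + I{\left(J{\left(11 \right)} \right)} = \left(32471 + 1873\right) + 2 \left(-6 + 11\right)^{2} = 34344 + 2 \cdot 5^{2} = 34344 + 2 \cdot 25 = 34344 + 50 = 34394$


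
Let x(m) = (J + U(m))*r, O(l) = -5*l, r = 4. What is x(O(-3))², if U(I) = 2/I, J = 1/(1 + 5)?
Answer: 36/25 ≈ 1.4400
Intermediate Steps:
J = ⅙ (J = 1/6 = ⅙ ≈ 0.16667)
x(m) = ⅔ + 8/m (x(m) = (⅙ + 2/m)*4 = ⅔ + 8/m)
x(O(-3))² = (⅔ + 8/((-5*(-3))))² = (⅔ + 8/15)² = (6/5)² = 36/25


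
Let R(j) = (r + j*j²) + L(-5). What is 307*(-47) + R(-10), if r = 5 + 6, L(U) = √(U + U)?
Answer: -15418 + I*√10 ≈ -15418.0 + 3.1623*I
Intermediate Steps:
L(U) = √2*√U (L(U) = √(2*U) = √2*√U)
r = 11
R(j) = 11 + j³ + I*√10 (R(j) = (11 + j*j²) + √2*√(-5) = (11 + j³) + √2*(I*√5) = (11 + j³) + I*√10 = 11 + j³ + I*√10)
307*(-47) + R(-10) = 307*(-47) + (11 + (-10)³ + I*√10) = -14429 + (11 - 1000 + I*√10) = -14429 + (-989 + I*√10) = -15418 + I*√10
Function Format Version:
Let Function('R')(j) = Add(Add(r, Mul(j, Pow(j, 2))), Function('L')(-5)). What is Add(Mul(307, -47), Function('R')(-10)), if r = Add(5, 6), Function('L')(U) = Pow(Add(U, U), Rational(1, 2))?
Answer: Add(-15418, Mul(I, Pow(10, Rational(1, 2)))) ≈ Add(-15418., Mul(3.1623, I))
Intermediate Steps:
Function('L')(U) = Mul(Pow(2, Rational(1, 2)), Pow(U, Rational(1, 2))) (Function('L')(U) = Pow(Mul(2, U), Rational(1, 2)) = Mul(Pow(2, Rational(1, 2)), Pow(U, Rational(1, 2))))
r = 11
Function('R')(j) = Add(11, Pow(j, 3), Mul(I, Pow(10, Rational(1, 2)))) (Function('R')(j) = Add(Add(11, Mul(j, Pow(j, 2))), Mul(Pow(2, Rational(1, 2)), Pow(-5, Rational(1, 2)))) = Add(Add(11, Pow(j, 3)), Mul(Pow(2, Rational(1, 2)), Mul(I, Pow(5, Rational(1, 2))))) = Add(Add(11, Pow(j, 3)), Mul(I, Pow(10, Rational(1, 2)))) = Add(11, Pow(j, 3), Mul(I, Pow(10, Rational(1, 2)))))
Add(Mul(307, -47), Function('R')(-10)) = Add(Mul(307, -47), Add(11, Pow(-10, 3), Mul(I, Pow(10, Rational(1, 2))))) = Add(-14429, Add(11, -1000, Mul(I, Pow(10, Rational(1, 2))))) = Add(-14429, Add(-989, Mul(I, Pow(10, Rational(1, 2))))) = Add(-15418, Mul(I, Pow(10, Rational(1, 2))))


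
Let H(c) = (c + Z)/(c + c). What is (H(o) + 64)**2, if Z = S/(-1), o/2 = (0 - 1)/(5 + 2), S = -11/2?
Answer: 192721/64 ≈ 3011.3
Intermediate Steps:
S = -11/2 (S = -11*1/2 = -11/2 ≈ -5.5000)
o = -2/7 (o = 2*((0 - 1)/(5 + 2)) = 2*(-1/7) = -2/7 ≈ -0.28571)
Z = 11/2 (Z = -11/2/(-1) = -11/2*(-1) = 11/2 ≈ 5.5000)
H(c) = (11/2 + c)/(2*c) (H(c) = (c + 11/2)/(c + c) = (11/2 + c)/((2*c)) = (11/2 + c)*(1/(2*c)) = (11/2 + c)/(2*c))
(H(o) + 64)**2 = ((11 + 2*(-2/7))/(4*(-2/7)) + 64)**2 = ((1/4)*(-7/2)*(11 - 4/7) + 64)**2 = ((1/4)*(-7/2)*(73/7) + 64)**2 = (-73/8 + 64)**2 = (439/8)**2 = 192721/64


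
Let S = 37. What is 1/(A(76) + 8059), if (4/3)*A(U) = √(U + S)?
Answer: 128944/1039158679 - 12*√113/1039158679 ≈ 0.00012396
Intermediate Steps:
A(U) = 3*√(37 + U)/4 (A(U) = 3*√(U + 37)/4 = 3*√(37 + U)/4)
1/(A(76) + 8059) = 1/(3*√(37 + 76)/4 + 8059) = 1/(3*√113/4 + 8059) = 1/(8059 + 3*√113/4)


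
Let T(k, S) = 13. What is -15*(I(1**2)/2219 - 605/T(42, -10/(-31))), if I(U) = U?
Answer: 20137230/28847 ≈ 698.07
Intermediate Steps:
-15*(I(1**2)/2219 - 605/T(42, -10/(-31))) = -15*(1**2/2219 - 605/13) = -15*(1*(1/2219) - 605*1/13) = -15*(1/2219 - 605/13) = -15*(-1342482/28847) = 20137230/28847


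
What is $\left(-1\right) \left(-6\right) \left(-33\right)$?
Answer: $-198$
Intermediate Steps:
$\left(-1\right) \left(-6\right) \left(-33\right) = 6 \left(-33\right) = -198$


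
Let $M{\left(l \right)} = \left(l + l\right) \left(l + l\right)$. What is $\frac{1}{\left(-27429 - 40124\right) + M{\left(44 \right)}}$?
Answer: $- \frac{1}{59809} \approx -1.672 \cdot 10^{-5}$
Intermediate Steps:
$M{\left(l \right)} = 4 l^{2}$ ($M{\left(l \right)} = 2 l 2 l = 4 l^{2}$)
$\frac{1}{\left(-27429 - 40124\right) + M{\left(44 \right)}} = \frac{1}{\left(-27429 - 40124\right) + 4 \cdot 44^{2}} = \frac{1}{-67553 + 4 \cdot 1936} = \frac{1}{-67553 + 7744} = \frac{1}{-59809} = - \frac{1}{59809}$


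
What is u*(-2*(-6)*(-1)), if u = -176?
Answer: 2112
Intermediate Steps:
u*(-2*(-6)*(-1)) = -176*(-2*(-6))*(-1) = -2112*(-1) = -176*(-12) = 2112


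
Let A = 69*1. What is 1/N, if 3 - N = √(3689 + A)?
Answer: -3/3749 - √3758/3749 ≈ -0.017152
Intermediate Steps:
A = 69
N = 3 - √3758 (N = 3 - √(3689 + 69) = 3 - √3758 ≈ -58.303)
1/N = 1/(3 - √3758)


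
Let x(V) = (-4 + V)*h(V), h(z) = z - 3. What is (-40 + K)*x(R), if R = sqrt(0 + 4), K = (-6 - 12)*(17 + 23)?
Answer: -1520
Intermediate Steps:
h(z) = -3 + z
K = -720 (K = -18*40 = -720)
R = 2 (R = sqrt(4) = 2)
x(V) = (-4 + V)*(-3 + V)
(-40 + K)*x(R) = (-40 - 720)*((-4 + 2)*(-3 + 2)) = -(-1520)*(-1) = -760*2 = -1520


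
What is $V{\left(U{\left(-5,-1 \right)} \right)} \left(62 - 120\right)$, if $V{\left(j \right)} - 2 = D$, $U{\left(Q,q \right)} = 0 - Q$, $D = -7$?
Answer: $290$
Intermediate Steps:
$U{\left(Q,q \right)} = - Q$
$V{\left(j \right)} = -5$ ($V{\left(j \right)} = 2 - 7 = -5$)
$V{\left(U{\left(-5,-1 \right)} \right)} \left(62 - 120\right) = - 5 \left(62 - 120\right) = \left(-5\right) \left(-58\right) = 290$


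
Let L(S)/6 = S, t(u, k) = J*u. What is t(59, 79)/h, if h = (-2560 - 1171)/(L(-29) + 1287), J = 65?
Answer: -46905/41 ≈ -1144.0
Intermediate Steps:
t(u, k) = 65*u
L(S) = 6*S
h = -533/159 (h = (-2560 - 1171)/(6*(-29) + 1287) = -3731/(-174 + 1287) = -3731/1113 = -3731*1/1113 = -533/159 ≈ -3.3522)
t(59, 79)/h = (65*59)/(-533/159) = 3835*(-159/533) = -46905/41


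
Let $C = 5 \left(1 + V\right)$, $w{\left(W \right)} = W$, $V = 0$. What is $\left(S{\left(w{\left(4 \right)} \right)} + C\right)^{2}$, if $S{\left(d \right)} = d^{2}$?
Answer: $441$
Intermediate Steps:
$C = 5$ ($C = 5 \left(1 + 0\right) = 5 \cdot 1 = 5$)
$\left(S{\left(w{\left(4 \right)} \right)} + C\right)^{2} = \left(4^{2} + 5\right)^{2} = \left(16 + 5\right)^{2} = 21^{2} = 441$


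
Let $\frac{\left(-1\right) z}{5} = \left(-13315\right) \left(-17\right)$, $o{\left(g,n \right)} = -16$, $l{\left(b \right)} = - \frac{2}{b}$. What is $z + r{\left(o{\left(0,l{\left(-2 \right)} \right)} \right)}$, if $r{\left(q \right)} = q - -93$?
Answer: $-1131698$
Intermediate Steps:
$r{\left(q \right)} = 93 + q$ ($r{\left(q \right)} = q + 93 = 93 + q$)
$z = -1131775$ ($z = - 5 \left(\left(-13315\right) \left(-17\right)\right) = \left(-5\right) 226355 = -1131775$)
$z + r{\left(o{\left(0,l{\left(-2 \right)} \right)} \right)} = -1131775 + \left(93 - 16\right) = -1131775 + 77 = -1131698$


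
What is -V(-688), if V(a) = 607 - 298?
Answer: -309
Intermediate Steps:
V(a) = 309
-V(-688) = -1*309 = -309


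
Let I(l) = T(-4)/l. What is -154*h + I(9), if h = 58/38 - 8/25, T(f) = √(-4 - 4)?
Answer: -88242/475 + 2*I*√2/9 ≈ -185.77 + 0.31427*I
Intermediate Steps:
T(f) = 2*I*√2 (T(f) = √(-8) = 2*I*√2)
I(l) = 2*I*√2/l (I(l) = (2*I*√2)/l = 2*I*√2/l)
h = 573/475 (h = 58*(1/38) - 8*1/25 = 29/19 - 8/25 = 573/475 ≈ 1.2063)
-154*h + I(9) = -154*573/475 + 2*I*√2/9 = -88242/475 + 2*I*√2*(⅑) = -88242/475 + 2*I*√2/9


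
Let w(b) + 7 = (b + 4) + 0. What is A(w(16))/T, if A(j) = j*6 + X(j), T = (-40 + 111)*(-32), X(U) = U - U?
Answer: -39/1136 ≈ -0.034331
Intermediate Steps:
w(b) = -3 + b (w(b) = -7 + ((b + 4) + 0) = -7 + ((4 + b) + 0) = -7 + (4 + b) = -3 + b)
X(U) = 0
T = -2272 (T = 71*(-32) = -2272)
A(j) = 6*j (A(j) = j*6 + 0 = 6*j + 0 = 6*j)
A(w(16))/T = (6*(-3 + 16))/(-2272) = (6*13)*(-1/2272) = 78*(-1/2272) = -39/1136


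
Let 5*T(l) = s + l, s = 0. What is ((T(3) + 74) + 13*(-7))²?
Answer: 6724/25 ≈ 268.96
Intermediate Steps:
T(l) = l/5 (T(l) = (0 + l)/5 = l/5)
((T(3) + 74) + 13*(-7))² = (((⅕)*3 + 74) + 13*(-7))² = ((⅗ + 74) - 91)² = (373/5 - 91)² = (-82/5)² = 6724/25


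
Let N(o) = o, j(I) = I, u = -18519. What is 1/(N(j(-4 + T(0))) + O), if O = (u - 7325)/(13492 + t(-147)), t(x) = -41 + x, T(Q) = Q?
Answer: -3326/19765 ≈ -0.16828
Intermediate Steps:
O = -6461/3326 (O = (-18519 - 7325)/(13492 + (-41 - 147)) = -25844/(13492 - 188) = -25844/13304 = -25844*1/13304 = -6461/3326 ≈ -1.9426)
1/(N(j(-4 + T(0))) + O) = 1/((-4 + 0) - 6461/3326) = 1/(-4 - 6461/3326) = 1/(-19765/3326) = -3326/19765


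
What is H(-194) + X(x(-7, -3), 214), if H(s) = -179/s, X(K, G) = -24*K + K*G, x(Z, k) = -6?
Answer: -220981/194 ≈ -1139.1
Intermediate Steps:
X(K, G) = -24*K + G*K
H(-194) + X(x(-7, -3), 214) = -179/(-194) - 6*(-24 + 214) = -179*(-1/194) - 6*190 = 179/194 - 1140 = -220981/194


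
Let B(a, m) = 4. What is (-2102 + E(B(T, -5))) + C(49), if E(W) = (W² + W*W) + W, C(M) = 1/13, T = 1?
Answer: -26857/13 ≈ -2065.9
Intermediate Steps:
C(M) = 1/13
E(W) = W + 2*W² (E(W) = (W² + W²) + W = 2*W² + W = W + 2*W²)
(-2102 + E(B(T, -5))) + C(49) = (-2102 + 4*(1 + 2*4)) + 1/13 = (-2102 + 4*(1 + 8)) + 1/13 = (-2102 + 4*9) + 1/13 = (-2102 + 36) + 1/13 = -2066 + 1/13 = -26857/13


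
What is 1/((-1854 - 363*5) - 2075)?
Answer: -1/5744 ≈ -0.00017409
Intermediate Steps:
1/((-1854 - 363*5) - 2075) = 1/((-1854 - 1815) - 2075) = 1/(-3669 - 2075) = 1/(-5744) = -1/5744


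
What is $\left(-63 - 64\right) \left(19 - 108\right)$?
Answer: $11303$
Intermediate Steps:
$\left(-63 - 64\right) \left(19 - 108\right) = \left(-127\right) \left(-89\right) = 11303$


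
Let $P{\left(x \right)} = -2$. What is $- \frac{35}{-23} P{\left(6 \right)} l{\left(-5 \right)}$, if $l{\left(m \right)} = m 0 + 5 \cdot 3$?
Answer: $- \frac{1050}{23} \approx -45.652$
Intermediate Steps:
$l{\left(m \right)} = 15$ ($l{\left(m \right)} = 0 + 15 = 15$)
$- \frac{35}{-23} P{\left(6 \right)} l{\left(-5 \right)} = - \frac{35}{-23} \left(-2\right) 15 = \left(-35\right) \left(- \frac{1}{23}\right) \left(-2\right) 15 = \frac{35}{23} \left(-2\right) 15 = \left(- \frac{70}{23}\right) 15 = - \frac{1050}{23}$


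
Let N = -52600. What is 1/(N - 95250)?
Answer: -1/147850 ≈ -6.7636e-6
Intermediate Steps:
1/(N - 95250) = 1/(-52600 - 95250) = 1/(-147850) = -1/147850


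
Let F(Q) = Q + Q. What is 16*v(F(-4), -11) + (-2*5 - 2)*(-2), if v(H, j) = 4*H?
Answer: -488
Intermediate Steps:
F(Q) = 2*Q
16*v(F(-4), -11) + (-2*5 - 2)*(-2) = 16*(4*(2*(-4))) + (-2*5 - 2)*(-2) = 16*(4*(-8)) + (-10 - 2)*(-2) = 16*(-32) - 12*(-2) = -512 + 24 = -488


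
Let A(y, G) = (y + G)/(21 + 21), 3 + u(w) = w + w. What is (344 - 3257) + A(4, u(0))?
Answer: -122345/42 ≈ -2913.0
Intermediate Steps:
u(w) = -3 + 2*w (u(w) = -3 + (w + w) = -3 + 2*w)
A(y, G) = G/42 + y/42 (A(y, G) = (G + y)/42 = (G + y)*(1/42) = G/42 + y/42)
(344 - 3257) + A(4, u(0)) = (344 - 3257) + ((-3 + 2*0)/42 + (1/42)*4) = -2913 + ((-3 + 0)/42 + 2/21) = -2913 + ((1/42)*(-3) + 2/21) = -2913 + (-1/14 + 2/21) = -2913 + 1/42 = -122345/42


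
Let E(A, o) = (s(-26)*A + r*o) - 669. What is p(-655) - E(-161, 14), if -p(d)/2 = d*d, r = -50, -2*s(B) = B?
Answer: -854588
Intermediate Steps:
s(B) = -B/2
E(A, o) = -669 - 50*o + 13*A (E(A, o) = ((-1/2*(-26))*A - 50*o) - 669 = (13*A - 50*o) - 669 = (-50*o + 13*A) - 669 = -669 - 50*o + 13*A)
p(d) = -2*d**2 (p(d) = -2*d*d = -2*d**2)
p(-655) - E(-161, 14) = -2*(-655)**2 - (-669 - 50*14 + 13*(-161)) = -2*429025 - (-669 - 700 - 2093) = -858050 - 1*(-3462) = -858050 + 3462 = -854588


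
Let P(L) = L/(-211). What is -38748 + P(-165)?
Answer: -8175663/211 ≈ -38747.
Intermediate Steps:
P(L) = -L/211 (P(L) = L*(-1/211) = -L/211)
-38748 + P(-165) = -38748 - 1/211*(-165) = -38748 + 165/211 = -8175663/211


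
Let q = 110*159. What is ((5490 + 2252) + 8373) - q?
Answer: -1375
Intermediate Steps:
q = 17490
((5490 + 2252) + 8373) - q = ((5490 + 2252) + 8373) - 1*17490 = (7742 + 8373) - 17490 = 16115 - 17490 = -1375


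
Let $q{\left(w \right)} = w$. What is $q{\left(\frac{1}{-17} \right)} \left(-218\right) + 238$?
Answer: $\frac{4264}{17} \approx 250.82$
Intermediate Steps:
$q{\left(\frac{1}{-17} \right)} \left(-218\right) + 238 = \frac{1}{-17} \left(-218\right) + 238 = \left(- \frac{1}{17}\right) \left(-218\right) + 238 = \frac{218}{17} + 238 = \frac{4264}{17}$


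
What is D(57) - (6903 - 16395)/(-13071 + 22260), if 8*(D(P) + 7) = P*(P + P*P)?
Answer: 288525815/12252 ≈ 23549.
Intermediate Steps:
D(P) = -7 + P*(P + P**2)/8 (D(P) = -7 + (P*(P + P*P))/8 = -7 + (P*(P + P**2))/8 = -7 + P*(P + P**2)/8)
D(57) - (6903 - 16395)/(-13071 + 22260) = (-7 + (1/8)*57**2 + (1/8)*57**3) - (6903 - 16395)/(-13071 + 22260) = (-7 + (1/8)*3249 + (1/8)*185193) - (-9492)/9189 = (-7 + 3249/8 + 185193/8) - (-9492)/9189 = 94193/4 - 1*(-3164/3063) = 94193/4 + 3164/3063 = 288525815/12252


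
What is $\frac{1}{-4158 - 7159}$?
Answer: $- \frac{1}{11317} \approx -8.8363 \cdot 10^{-5}$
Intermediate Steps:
$\frac{1}{-4158 - 7159} = \frac{1}{-11317} = - \frac{1}{11317}$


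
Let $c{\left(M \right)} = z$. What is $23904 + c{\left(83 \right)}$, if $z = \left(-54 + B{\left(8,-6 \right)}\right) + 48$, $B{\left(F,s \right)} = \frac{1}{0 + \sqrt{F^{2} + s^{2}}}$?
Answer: $\frac{238981}{10} \approx 23898.0$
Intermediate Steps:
$B{\left(F,s \right)} = \frac{1}{\sqrt{F^{2} + s^{2}}}$
$z = - \frac{59}{10}$ ($z = \left(-54 + \frac{1}{\sqrt{8^{2} + \left(-6\right)^{2}}}\right) + 48 = \left(-54 + \frac{1}{\sqrt{64 + 36}}\right) + 48 = \left(-54 + \frac{1}{\sqrt{100}}\right) + 48 = \left(-54 + \frac{1}{10}\right) + 48 = - \frac{539}{10} + 48 = - \frac{59}{10} \approx -5.9$)
$c{\left(M \right)} = - \frac{59}{10}$
$23904 + c{\left(83 \right)} = 23904 - \frac{59}{10} = \frac{238981}{10}$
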